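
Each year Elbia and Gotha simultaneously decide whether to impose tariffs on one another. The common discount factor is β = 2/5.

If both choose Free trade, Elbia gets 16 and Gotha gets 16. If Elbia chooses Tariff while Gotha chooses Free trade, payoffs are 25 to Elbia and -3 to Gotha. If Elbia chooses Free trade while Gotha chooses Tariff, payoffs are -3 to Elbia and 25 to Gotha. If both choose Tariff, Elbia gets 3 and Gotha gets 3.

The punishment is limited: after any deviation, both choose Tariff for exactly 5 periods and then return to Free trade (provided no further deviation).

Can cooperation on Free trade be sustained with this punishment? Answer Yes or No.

Comparing payoff streams over the 6 periods until play realigns: cooperate → 16(1+β+…+β^5); deviate → 25 + 3(β+…+β^5).
Cooperation is sustained iff (16−3)(β+…+β^5) ≥ 25−16.
β+…+β^5 = 2/5·(1−(2/5)^5)/(1−2/5) = 0.6598, and (25−16)/(16−3) = 0.6923.
0.6598 < 0.6923, so cooperation is not sustainable.

No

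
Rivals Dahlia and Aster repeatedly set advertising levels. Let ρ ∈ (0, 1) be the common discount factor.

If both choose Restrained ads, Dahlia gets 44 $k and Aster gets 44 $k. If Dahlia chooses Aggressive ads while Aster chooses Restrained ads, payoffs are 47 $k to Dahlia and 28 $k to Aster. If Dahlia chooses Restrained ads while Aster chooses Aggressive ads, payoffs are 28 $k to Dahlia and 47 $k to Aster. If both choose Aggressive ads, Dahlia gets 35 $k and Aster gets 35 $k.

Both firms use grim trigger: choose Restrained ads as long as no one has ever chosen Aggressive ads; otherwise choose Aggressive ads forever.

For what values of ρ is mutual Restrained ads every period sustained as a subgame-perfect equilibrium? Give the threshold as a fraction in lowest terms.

Cooperation forever yields 44 each period: 44/(1−ρ).
Deviating yields 47 once, then 35 forever: 47 + 35ρ/(1−ρ).
No profitable deviation requires 44/(1−ρ) ≥ 47 + 35ρ/(1−ρ).
Multiplying by (1−ρ): 44 ≥ 47(1−ρ) + 35ρ = 47 − 12ρ.
So 12ρ ≥ 3, i.e. ρ ≥ 3/12 = 1/4.

1/4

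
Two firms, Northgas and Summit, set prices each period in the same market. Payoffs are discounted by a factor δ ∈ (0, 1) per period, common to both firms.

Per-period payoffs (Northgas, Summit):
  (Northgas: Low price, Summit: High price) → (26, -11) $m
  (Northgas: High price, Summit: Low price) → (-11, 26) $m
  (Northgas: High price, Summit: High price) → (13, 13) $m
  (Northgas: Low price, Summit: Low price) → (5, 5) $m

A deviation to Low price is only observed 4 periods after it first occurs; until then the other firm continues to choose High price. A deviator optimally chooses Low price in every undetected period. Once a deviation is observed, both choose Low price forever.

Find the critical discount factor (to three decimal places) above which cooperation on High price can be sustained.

A deviator earns 26 for 4 periods, then 5 forever; cooperating earns 13 forever. Multiplying the IC by (1−δ):
13 ≥ 26(1−δ^4) + 5δ^4, so 21·δ^4 ≥ 13 and δ^4 ≥ 13/21.
δ ≥ (13/21)^(1/4) ≈ 0.887.

0.887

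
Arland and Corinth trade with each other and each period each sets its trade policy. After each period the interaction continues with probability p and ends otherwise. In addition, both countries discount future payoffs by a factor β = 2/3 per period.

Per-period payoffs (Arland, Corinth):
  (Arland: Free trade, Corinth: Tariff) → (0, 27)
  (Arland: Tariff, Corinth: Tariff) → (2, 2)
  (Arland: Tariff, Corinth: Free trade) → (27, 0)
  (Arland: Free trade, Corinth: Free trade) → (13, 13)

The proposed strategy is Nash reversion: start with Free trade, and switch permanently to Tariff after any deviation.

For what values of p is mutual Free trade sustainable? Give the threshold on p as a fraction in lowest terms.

21/25

Expected continuation weight on next period's payoff is β·p = 2/3·p, which plays the role of the discount factor.
Cooperation requires 2/3·p ≥ (27−13)/(27−2) = 14/25, hence p ≥ 21/25.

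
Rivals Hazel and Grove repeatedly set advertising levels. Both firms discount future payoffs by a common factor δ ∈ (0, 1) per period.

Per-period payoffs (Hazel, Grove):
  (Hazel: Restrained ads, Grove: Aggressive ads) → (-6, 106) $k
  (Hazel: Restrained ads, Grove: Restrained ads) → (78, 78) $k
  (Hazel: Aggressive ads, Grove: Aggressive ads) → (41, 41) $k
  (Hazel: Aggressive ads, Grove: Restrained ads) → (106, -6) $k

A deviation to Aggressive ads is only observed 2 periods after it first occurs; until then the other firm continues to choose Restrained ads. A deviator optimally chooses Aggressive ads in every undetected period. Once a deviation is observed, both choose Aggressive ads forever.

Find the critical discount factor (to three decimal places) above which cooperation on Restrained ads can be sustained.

0.656

A deviator earns 106 for 2 periods, then 41 forever; cooperating earns 78 forever. Multiplying the IC by (1−δ):
78 ≥ 106(1−δ^2) + 41δ^2, so 65·δ^2 ≥ 28 and δ^2 ≥ 28/65.
δ ≥ (28/65)^(1/2) ≈ 0.656.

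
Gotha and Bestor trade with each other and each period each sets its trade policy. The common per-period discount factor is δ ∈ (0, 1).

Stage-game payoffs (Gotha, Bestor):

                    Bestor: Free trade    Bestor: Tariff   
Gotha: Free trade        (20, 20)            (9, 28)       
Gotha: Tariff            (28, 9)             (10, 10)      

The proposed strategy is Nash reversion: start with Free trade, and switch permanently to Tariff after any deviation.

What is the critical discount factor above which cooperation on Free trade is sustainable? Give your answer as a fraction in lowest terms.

Cooperation forever yields 20 each period: 20/(1−δ).
Deviating yields 28 once, then 10 forever: 28 + 10δ/(1−δ).
No profitable deviation requires 20/(1−δ) ≥ 28 + 10δ/(1−δ).
Multiplying by (1−δ): 20 ≥ 28(1−δ) + 10δ = 28 − 18δ.
So 18δ ≥ 8, i.e. δ ≥ 8/18 = 4/9.

4/9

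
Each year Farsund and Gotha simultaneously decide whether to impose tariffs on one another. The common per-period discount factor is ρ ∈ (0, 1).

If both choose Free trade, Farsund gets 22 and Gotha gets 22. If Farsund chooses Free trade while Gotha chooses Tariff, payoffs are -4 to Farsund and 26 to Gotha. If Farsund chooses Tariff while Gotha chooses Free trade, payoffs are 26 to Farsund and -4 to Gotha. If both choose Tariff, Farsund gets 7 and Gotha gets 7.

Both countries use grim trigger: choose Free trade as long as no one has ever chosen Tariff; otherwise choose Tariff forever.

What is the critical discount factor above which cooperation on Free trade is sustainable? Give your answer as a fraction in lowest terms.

4/19

Cooperation forever yields 22 each period: 22/(1−ρ).
Deviating yields 26 once, then 7 forever: 26 + 7ρ/(1−ρ).
No profitable deviation requires 22/(1−ρ) ≥ 26 + 7ρ/(1−ρ).
Multiplying by (1−ρ): 22 ≥ 26(1−ρ) + 7ρ = 26 − 19ρ.
So 19ρ ≥ 4, i.e. ρ ≥ 4/19.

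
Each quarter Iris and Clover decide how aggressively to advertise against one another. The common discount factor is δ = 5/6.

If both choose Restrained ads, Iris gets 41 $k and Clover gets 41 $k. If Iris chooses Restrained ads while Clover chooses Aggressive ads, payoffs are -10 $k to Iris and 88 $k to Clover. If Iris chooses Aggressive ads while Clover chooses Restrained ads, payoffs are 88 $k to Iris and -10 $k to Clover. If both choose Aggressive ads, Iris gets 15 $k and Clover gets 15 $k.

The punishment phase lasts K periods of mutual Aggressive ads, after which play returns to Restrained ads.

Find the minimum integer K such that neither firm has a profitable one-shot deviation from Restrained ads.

IC: δ(1−δ^K)/(1−δ) ≥ (88−41)/(41−15) = 47/26.
With δ = 5/6: need 1 − δ^K ≥ 47/26·(1−5/6)/(5/6), i.e. δ^K ≤ 0.6385.
Since (5/6)^2 = 0.6944 and (5/6)^3 = 0.5787, the smallest such K is 3.

3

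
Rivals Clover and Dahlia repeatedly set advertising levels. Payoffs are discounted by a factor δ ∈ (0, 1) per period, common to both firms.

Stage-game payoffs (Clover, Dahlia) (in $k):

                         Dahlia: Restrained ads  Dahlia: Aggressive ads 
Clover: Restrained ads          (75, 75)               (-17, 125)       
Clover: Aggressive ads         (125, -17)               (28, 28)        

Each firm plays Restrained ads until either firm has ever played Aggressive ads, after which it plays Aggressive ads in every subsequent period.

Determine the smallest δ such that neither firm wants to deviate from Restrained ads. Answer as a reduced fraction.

50/97

Cooperation forever yields 75 each period: 75/(1−δ).
Deviating yields 125 once, then 28 forever: 125 + 28δ/(1−δ).
No profitable deviation requires 75/(1−δ) ≥ 125 + 28δ/(1−δ).
Multiplying by (1−δ): 75 ≥ 125(1−δ) + 28δ = 125 − 97δ.
So 97δ ≥ 50, i.e. δ ≥ 50/97.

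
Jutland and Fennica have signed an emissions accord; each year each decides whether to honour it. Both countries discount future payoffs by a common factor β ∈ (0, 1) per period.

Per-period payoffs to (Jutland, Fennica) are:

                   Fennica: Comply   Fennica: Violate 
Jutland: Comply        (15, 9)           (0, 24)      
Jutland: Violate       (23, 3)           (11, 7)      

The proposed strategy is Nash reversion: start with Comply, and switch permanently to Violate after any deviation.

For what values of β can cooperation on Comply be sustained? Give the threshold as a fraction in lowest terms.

For Jutland: deviation gain 23−15 = 8, per-period punishment loss 15−11 = 4. IC gives β ≥ 8/12 = 2/3.
For Fennica: gain 15, loss 2 per period, so β ≥ 15/17.
The tighter constraint is Fennica's, so cooperation needs β ≥ 15/17.

15/17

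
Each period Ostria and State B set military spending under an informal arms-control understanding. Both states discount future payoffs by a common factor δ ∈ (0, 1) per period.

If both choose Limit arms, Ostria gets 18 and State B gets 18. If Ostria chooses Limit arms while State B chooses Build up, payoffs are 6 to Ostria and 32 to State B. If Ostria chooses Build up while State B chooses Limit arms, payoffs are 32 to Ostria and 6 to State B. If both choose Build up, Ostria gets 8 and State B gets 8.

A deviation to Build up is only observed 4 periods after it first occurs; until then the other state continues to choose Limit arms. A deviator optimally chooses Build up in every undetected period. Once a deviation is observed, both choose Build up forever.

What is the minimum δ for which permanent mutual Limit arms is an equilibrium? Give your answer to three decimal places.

A deviator earns 32 for 4 periods, then 8 forever; cooperating earns 18 forever. Multiplying the IC by (1−δ):
18 ≥ 32(1−δ^4) + 8δ^4, so 24·δ^4 ≥ 14 and δ^4 ≥ 7/12.
δ ≥ (7/12)^(1/4) ≈ 0.874.

0.874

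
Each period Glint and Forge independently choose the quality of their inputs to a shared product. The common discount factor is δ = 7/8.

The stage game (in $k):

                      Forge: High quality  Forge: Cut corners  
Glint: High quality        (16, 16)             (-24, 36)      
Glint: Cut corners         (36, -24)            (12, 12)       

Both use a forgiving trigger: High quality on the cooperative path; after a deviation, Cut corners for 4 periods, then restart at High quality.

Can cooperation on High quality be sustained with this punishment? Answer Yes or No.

Comparing payoff streams over the 5 periods until play realigns: cooperate → 16(1+δ+…+δ^4); deviate → 36 + 12(δ+…+δ^4).
Cooperation is sustained iff (16−12)(δ+…+δ^4) ≥ 36−16.
δ+…+δ^4 = 7/8·(1−(7/8)^4)/(1−7/8) = 2.8967, and (36−16)/(16−12) = 5.0000.
2.8967 < 5.0000, so cooperation is not sustainable.

No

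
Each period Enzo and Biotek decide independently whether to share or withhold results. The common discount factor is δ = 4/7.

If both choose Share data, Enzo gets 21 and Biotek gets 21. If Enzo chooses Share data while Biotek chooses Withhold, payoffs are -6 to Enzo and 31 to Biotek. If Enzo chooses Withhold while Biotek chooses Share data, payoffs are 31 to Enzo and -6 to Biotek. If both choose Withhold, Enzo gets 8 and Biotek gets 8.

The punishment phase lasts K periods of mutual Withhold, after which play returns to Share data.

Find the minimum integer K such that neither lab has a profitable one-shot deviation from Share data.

IC: δ(1−δ^K)/(1−δ) ≥ (31−21)/(21−8) = 10/13.
With δ = 4/7: need 1 − δ^K ≥ 10/13·(1−4/7)/(4/7), i.e. δ^K ≤ 0.4231.
Since (4/7)^1 = 0.5714 and (4/7)^2 = 0.3265, the smallest such K is 2.

2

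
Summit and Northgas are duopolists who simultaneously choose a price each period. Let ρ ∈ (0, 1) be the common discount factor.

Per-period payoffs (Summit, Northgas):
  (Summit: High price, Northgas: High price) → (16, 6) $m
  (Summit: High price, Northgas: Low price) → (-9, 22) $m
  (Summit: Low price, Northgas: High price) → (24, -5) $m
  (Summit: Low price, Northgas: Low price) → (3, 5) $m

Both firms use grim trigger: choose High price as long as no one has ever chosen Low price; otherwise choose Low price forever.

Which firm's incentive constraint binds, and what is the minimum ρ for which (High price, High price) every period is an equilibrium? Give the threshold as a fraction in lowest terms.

Northgas; ρ ≥ 16/17

Summit's threshold: (24−16)/(24−3) = 8/21.
Northgas's threshold: (22−6)/(22−5) = 16/17.
8/21 < 16/17, so Northgas binds and ρ* = 16/17.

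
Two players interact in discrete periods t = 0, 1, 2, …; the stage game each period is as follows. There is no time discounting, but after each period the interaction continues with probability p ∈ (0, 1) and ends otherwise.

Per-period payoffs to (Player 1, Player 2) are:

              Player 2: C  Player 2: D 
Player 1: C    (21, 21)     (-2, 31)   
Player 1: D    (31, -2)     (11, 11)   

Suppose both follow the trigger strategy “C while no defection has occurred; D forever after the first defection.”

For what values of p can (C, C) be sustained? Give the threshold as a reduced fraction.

Expected cooperation value is 21 + p·21 + p²·21 + … = 21/(1−p); deviation gives 31 + p·11/(1−p).
21 ≥ 31(1−p) + 11p ⇒ 20p ≥ 10 ⇒ p ≥ 10/20 = 1/2.

1/2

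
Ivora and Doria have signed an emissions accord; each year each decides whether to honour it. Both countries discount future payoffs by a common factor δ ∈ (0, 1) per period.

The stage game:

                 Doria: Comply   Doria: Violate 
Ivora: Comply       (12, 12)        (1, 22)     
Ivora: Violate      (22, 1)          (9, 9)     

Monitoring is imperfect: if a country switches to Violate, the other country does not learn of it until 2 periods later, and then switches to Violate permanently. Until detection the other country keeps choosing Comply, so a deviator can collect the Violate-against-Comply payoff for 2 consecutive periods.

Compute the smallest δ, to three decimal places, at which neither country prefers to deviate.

The best deviation is to choose Violate for all 2 undetected periods, earning 22 each, then 9 forever once detected.
Deviation value: 22(1−δ^2)/(1−δ) + 9δ^2/(1−δ); cooperation value: 12/(1−δ).
IC: 12 ≥ 22(1−δ^2) + 9δ^2 = 22 − 13δ^2.
So δ^2 ≥ 10/13, giving δ ≥ (10/13)^(1/2) ≈ 0.877.

0.877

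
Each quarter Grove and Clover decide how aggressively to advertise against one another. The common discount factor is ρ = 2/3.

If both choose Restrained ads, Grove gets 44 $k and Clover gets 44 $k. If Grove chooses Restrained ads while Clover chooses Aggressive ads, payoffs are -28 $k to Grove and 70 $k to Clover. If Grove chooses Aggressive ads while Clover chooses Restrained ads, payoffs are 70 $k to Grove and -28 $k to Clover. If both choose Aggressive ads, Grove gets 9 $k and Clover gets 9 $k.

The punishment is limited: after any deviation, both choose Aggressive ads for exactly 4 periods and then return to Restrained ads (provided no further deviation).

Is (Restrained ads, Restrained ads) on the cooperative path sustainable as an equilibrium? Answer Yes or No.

Yes

Comparing payoff streams over the 5 periods until play realigns: cooperate → 44(1+ρ+…+ρ^4); deviate → 70 + 9(ρ+…+ρ^4).
Cooperation is sustained iff (44−9)(ρ+…+ρ^4) ≥ 70−44.
ρ+…+ρ^4 = 2/3·(1−(2/3)^4)/(1−2/3) = 1.6049, and (70−44)/(44−9) = 0.7429.
1.6049 ≥ 0.7429, so cooperation is sustainable.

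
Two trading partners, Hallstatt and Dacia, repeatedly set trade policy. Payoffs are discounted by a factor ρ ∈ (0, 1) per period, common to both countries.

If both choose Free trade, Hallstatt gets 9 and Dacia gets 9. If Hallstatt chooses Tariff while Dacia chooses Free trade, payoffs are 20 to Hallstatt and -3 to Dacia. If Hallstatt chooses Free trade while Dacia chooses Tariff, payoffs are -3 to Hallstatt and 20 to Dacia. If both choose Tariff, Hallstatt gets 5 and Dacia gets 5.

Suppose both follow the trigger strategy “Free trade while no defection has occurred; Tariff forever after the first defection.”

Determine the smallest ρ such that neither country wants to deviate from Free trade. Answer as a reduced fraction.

Under grim trigger the critical discount factor is (T−C)/(T−P) with T = 20, C = 9, P = 5.
ρ* = (20−9)/(20−5) = 11/15.

11/15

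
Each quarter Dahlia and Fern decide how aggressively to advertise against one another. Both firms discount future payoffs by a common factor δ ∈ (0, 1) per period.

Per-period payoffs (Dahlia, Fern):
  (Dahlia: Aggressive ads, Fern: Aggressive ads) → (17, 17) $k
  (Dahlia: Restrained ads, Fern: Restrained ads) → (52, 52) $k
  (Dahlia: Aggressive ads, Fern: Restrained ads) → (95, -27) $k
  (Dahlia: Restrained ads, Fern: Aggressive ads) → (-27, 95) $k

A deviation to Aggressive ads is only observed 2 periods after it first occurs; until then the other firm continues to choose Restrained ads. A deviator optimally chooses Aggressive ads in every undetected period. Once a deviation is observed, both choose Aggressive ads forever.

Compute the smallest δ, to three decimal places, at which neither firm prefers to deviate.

The best deviation is to choose Aggressive ads for all 2 undetected periods, earning 95 each, then 17 forever once detected.
Deviation value: 95(1−δ^2)/(1−δ) + 17δ^2/(1−δ); cooperation value: 52/(1−δ).
IC: 52 ≥ 95(1−δ^2) + 17δ^2 = 95 − 78δ^2.
So δ^2 ≥ 43/78, giving δ ≥ (43/78)^(1/2) ≈ 0.742.

0.742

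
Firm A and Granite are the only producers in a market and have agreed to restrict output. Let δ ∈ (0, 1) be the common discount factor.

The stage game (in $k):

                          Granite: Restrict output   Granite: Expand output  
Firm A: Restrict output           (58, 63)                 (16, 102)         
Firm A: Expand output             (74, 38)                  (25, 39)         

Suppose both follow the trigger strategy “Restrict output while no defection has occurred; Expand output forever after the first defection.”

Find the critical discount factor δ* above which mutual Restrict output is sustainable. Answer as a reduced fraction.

Firm A's threshold: (74−58)/(74−25) = 16/49.
Granite's threshold: (102−63)/(102−39) = 13/21.
16/49 < 13/21, so Granite binds and δ* = 13/21.

13/21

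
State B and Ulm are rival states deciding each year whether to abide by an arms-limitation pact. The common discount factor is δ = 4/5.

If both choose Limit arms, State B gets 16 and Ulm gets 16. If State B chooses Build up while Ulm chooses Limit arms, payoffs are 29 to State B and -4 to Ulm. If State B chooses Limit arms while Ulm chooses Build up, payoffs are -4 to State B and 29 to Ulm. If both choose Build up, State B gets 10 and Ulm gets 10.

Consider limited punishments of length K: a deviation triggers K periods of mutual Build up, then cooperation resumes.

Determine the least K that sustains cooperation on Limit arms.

4

IC: δ(1−δ^K)/(1−δ) ≥ (29−16)/(16−10) = 13/6.
With δ = 4/5: need 1 − δ^K ≥ 13/6·(1−4/5)/(4/5), i.e. δ^K ≤ 0.4583.
Since (4/5)^3 = 0.5120 and (4/5)^4 = 0.4096, the smallest such K is 4.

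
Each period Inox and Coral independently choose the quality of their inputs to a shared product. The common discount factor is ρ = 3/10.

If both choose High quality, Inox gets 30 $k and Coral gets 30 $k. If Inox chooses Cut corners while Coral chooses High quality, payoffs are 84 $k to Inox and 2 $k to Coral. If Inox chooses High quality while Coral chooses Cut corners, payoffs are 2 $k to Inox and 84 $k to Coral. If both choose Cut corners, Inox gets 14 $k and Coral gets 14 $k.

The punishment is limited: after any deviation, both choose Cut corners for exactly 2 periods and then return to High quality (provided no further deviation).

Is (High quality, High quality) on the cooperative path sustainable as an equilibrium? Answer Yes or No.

No

IC: ρ+…+ρ^2 ≥ (84−30)/(30−14) = 27/8.
At ρ = 3/10: partial sum = 0.3900 < 3.3750. Cooperation not sustainable.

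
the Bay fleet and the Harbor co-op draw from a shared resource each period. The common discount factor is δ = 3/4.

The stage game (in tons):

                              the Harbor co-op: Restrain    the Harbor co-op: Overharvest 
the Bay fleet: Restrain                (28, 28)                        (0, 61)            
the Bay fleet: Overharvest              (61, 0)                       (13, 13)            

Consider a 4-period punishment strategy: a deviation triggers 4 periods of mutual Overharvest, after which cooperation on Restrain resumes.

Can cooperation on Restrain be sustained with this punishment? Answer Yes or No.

No

Comparing payoff streams over the 5 periods until play realigns: cooperate → 28(1+δ+…+δ^4); deviate → 61 + 13(δ+…+δ^4).
Cooperation is sustained iff (28−13)(δ+…+δ^4) ≥ 61−28.
δ+…+δ^4 = 3/4·(1−(3/4)^4)/(1−3/4) = 2.0508, and (61−28)/(28−13) = 2.2000.
2.0508 < 2.2000, so cooperation is not sustainable.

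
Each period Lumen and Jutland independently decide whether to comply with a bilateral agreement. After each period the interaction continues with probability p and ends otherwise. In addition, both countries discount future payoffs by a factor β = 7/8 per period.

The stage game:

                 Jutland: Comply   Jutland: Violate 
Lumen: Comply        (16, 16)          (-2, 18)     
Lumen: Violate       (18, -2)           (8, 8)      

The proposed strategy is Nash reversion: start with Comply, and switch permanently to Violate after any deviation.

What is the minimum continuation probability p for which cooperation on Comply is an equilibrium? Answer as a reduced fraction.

Expected continuation weight on next period's payoff is β·p = 7/8·p, which plays the role of the discount factor.
Cooperation requires 7/8·p ≥ (18−16)/(18−8) = 1/5, hence p ≥ 8/35.

8/35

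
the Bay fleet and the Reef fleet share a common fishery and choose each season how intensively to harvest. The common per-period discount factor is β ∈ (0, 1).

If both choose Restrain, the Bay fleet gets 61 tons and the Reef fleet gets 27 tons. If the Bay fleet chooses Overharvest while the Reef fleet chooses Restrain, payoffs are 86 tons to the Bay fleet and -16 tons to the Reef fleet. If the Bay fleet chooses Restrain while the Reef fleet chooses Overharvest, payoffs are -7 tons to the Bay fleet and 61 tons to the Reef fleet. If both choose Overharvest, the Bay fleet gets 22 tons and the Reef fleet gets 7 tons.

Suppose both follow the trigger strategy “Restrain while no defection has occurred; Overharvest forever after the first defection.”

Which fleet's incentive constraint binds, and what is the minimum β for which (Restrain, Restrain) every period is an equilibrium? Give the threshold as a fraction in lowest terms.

the Bay fleet's threshold: (86−61)/(86−22) = 25/64.
the Reef fleet's threshold: (61−27)/(61−7) = 17/27.
25/64 < 17/27, so the Reef fleet binds and β* = 17/27.

the Reef fleet; β ≥ 17/27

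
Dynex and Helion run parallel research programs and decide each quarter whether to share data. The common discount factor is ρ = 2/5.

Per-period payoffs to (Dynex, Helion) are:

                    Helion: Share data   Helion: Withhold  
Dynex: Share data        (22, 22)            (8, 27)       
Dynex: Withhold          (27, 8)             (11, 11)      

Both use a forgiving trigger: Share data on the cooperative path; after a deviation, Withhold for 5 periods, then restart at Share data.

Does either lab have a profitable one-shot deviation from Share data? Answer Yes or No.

No

Comparing payoff streams over the 6 periods until play realigns: cooperate → 22(1+ρ+…+ρ^5); deviate → 27 + 11(ρ+…+ρ^5).
Cooperation is sustained iff (22−11)(ρ+…+ρ^5) ≥ 27−22.
ρ+…+ρ^5 = 2/5·(1−(2/5)^5)/(1−2/5) = 0.6598, and (27−22)/(22−11) = 0.4545.
0.6598 ≥ 0.4545, so cooperation is sustainable.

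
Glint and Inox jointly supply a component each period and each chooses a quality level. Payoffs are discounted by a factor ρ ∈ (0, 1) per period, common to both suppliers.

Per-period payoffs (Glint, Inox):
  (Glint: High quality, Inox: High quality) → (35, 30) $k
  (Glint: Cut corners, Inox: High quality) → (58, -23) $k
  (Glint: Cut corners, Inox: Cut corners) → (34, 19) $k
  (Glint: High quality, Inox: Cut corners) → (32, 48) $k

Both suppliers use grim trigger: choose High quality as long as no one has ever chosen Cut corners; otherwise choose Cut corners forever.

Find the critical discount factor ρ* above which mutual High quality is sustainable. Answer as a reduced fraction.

23/24

For Glint: deviation gain 58−35 = 23, per-period punishment loss 35−34 = 1. IC gives ρ ≥ 23/24.
For Inox: gain 18, loss 11 per period, so ρ ≥ 18/29.
The tighter constraint is Glint's, so cooperation needs ρ ≥ 23/24.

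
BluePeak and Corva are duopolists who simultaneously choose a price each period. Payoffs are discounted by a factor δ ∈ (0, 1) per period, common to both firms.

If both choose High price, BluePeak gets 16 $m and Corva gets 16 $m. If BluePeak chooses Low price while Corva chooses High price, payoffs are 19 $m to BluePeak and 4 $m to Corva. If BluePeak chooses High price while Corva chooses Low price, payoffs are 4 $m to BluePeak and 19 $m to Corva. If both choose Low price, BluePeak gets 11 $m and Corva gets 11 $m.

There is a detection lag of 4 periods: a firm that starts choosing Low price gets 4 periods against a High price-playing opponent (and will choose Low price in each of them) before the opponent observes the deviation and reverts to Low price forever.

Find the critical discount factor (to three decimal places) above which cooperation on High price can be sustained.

Deviating for the 4 undetected periods gains 19−16 = 3 per period over cooperation, then loses 16−11 = 5 per period forever once punishment starts.
Gain: 3(1 + δ + … + δ^3); loss: 5·δ^4/(1−δ).
No profitable deviation ⇔ 3(1−δ^4) ≤ 5·δ^4, i.e. δ^4 ≥ 3/(3+5) = 3/8.
Hence δ ≥ (3/8)^(1/4) ≈ 0.783.

0.783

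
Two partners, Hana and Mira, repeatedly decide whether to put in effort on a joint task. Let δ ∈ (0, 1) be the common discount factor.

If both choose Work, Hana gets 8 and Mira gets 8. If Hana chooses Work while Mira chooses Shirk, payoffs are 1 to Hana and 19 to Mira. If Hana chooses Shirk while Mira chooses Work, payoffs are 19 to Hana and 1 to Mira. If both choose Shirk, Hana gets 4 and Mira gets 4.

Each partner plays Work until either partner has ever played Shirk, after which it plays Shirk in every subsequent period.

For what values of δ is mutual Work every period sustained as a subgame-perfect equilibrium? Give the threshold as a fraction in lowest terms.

11/15

One-period gain from deviating is 19 − 8 = 11. The loss is 8 − 4 = 4 in every subsequent period, with present value 4·δ/(1−δ).
Deviation is unprofitable when 4·δ/(1−δ) ≥ 11, i.e. δ/(1−δ) ≥ 11/4.
Equivalently δ ≥ 11/(11+4) = 11/15.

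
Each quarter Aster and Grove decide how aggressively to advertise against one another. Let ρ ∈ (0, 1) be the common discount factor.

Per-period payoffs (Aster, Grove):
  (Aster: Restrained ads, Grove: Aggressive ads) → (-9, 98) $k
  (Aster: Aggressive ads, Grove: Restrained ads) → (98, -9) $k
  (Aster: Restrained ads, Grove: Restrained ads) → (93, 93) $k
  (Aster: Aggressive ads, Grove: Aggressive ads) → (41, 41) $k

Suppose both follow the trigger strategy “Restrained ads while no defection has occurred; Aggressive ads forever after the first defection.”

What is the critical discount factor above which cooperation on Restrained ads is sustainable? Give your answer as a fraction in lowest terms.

One-period gain from deviating is 98 − 93 = 5. The loss is 93 − 41 = 52 in every subsequent period, with present value 52·ρ/(1−ρ).
Deviation is unprofitable when 52·ρ/(1−ρ) ≥ 5, i.e. ρ/(1−ρ) ≥ 5/52.
Equivalently ρ ≥ 5/(5+52) = 5/57.

5/57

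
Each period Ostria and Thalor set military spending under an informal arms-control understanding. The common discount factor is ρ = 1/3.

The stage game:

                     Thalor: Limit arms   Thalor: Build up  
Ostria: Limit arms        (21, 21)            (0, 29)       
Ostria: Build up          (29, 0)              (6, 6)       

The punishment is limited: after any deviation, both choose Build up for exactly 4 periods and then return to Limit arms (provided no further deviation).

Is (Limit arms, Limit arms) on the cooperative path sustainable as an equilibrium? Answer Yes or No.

A one-shot deviation gives 29 now, then 6 for 4 periods, then back to 21.
Gain from deviating: (29−21) today; loss: (21−6) in each of the next 4 periods.
No-deviation condition: (21−6)(ρ+…+ρ^4) ≥ 29−21, i.e. ρ+…+ρ^4 ≥ 8/15.
At ρ = 1/3: ρ+…+ρ^4 = 0.4938 < 0.5333.
So cooperation is not sustainable.

No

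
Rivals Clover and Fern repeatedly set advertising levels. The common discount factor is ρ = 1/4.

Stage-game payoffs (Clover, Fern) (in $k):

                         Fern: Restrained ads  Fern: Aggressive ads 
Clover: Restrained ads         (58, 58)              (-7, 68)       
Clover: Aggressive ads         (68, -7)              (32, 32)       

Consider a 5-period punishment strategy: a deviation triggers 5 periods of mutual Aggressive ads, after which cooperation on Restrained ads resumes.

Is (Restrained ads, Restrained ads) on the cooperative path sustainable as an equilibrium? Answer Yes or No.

IC: ρ+…+ρ^5 ≥ (68−58)/(58−32) = 5/13.
At ρ = 1/4: partial sum = 0.3330 < 0.3846. Cooperation not sustainable.

No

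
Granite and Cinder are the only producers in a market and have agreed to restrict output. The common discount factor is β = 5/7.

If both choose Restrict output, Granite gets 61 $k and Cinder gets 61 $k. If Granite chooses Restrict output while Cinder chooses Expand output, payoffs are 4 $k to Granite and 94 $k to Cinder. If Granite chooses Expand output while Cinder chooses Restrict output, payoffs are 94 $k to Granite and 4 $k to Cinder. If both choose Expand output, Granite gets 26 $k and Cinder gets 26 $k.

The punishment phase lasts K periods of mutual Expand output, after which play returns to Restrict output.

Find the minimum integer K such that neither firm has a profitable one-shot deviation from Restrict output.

2

No profitable deviation requires (61−26)(β+…+β^K) ≥ 94−61, i.e. β+…+β^K ≥ 33/35 ≈ 0.9429.
With β = 5/7, the partial sums are K=1: 0.7143, K=2: 1.2245.
K = 2 is the first length at which the sum reaches 0.9429.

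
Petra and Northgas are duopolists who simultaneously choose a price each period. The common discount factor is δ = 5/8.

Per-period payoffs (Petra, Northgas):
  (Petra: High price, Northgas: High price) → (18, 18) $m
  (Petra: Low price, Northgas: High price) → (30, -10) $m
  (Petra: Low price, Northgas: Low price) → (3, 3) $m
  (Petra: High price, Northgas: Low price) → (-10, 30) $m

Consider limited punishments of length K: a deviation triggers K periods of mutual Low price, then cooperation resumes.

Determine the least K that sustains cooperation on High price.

2

IC: δ(1−δ^K)/(1−δ) ≥ (30−18)/(18−3) = 4/5.
With δ = 5/8: need 1 − δ^K ≥ 4/5·(1−5/8)/(5/8), i.e. δ^K ≤ 0.5200.
Since (5/8)^1 = 0.6250 and (5/8)^2 = 0.3906, the smallest such K is 2.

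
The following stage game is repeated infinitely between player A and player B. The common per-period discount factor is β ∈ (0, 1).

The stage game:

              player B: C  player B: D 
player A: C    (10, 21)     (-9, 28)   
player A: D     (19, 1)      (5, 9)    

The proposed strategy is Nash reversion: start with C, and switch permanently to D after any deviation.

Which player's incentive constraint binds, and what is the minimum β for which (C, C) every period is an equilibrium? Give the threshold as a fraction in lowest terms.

player A; β ≥ 9/14

For player A: deviation gain 19−10 = 9, per-period punishment loss 10−5 = 5. IC gives β ≥ 9/14.
For player B: gain 7, loss 12 per period, so β ≥ 7/19.
The tighter constraint is player A's, so cooperation needs β ≥ 9/14.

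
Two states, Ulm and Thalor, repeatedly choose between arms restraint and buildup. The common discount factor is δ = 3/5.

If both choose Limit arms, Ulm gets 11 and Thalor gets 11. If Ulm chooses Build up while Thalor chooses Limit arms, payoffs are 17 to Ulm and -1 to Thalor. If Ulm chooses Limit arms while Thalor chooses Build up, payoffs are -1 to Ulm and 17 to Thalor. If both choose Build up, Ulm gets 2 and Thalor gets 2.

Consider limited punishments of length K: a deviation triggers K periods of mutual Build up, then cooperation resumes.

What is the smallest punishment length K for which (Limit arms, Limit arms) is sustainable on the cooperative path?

2

Need Σ_{k=1}^{K} δ^k ≥ (17−11)/(11−2) = 0.6667 at δ = 3/5.
At K = 1 the sum is 0.6000 < 0.6667; at K = 2 it is 0.9600 ≥ 0.6667.
So the minimum punishment length is K = 2.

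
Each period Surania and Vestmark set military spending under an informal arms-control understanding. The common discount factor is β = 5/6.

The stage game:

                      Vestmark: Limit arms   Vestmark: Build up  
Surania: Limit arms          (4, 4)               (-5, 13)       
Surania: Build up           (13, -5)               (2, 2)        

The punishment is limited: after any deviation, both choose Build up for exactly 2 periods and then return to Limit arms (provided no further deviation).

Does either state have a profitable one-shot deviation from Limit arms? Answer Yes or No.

Comparing payoff streams over the 3 periods until play realigns: cooperate → 4(1+β+…+β^2); deviate → 13 + 2(β+…+β^2).
Cooperation is sustained iff (4−2)(β+…+β^2) ≥ 13−4.
β+…+β^2 = 5/6·(1−(5/6)^2)/(1−5/6) = 1.5278, and (13−4)/(4−2) = 4.5000.
1.5278 < 4.5000, so cooperation is not sustainable.

Yes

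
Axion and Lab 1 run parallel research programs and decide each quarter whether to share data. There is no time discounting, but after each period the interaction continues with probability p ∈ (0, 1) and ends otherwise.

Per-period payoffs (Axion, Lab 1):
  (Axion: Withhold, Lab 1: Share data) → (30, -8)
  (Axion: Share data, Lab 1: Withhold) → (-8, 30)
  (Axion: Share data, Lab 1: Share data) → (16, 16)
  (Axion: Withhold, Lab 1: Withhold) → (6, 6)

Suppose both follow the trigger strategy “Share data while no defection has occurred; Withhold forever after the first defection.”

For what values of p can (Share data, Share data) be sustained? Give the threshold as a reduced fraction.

7/12

Expected cooperation value is 16 + p·16 + p²·16 + … = 16/(1−p); deviation gives 30 + p·6/(1−p).
16 ≥ 30(1−p) + 6p ⇒ 24p ≥ 14 ⇒ p ≥ 14/24 = 7/12.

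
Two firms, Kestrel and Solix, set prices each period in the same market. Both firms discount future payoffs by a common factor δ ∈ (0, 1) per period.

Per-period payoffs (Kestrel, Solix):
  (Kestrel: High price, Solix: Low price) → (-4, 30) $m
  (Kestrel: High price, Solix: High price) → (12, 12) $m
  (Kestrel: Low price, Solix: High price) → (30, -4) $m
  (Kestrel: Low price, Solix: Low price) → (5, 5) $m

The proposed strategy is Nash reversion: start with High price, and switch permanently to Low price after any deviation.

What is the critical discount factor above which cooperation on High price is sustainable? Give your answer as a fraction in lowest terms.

One-period gain from deviating is 30 − 12 = 18. The loss is 12 − 5 = 7 in every subsequent period, with present value 7·δ/(1−δ).
Deviation is unprofitable when 7·δ/(1−δ) ≥ 18, i.e. δ/(1−δ) ≥ 18/7.
Equivalently δ ≥ 18/(18+7) = 18/25.

18/25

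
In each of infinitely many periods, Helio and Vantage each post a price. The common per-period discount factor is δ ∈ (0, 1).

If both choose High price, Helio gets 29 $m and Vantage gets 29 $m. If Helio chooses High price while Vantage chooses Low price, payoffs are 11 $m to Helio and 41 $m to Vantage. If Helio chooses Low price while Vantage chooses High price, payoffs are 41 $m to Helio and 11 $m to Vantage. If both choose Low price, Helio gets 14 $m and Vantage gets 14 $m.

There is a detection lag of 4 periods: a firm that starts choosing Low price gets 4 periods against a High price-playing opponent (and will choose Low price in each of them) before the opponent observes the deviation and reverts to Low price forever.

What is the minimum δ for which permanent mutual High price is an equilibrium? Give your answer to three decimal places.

0.816

A deviator earns 41 for 4 periods, then 14 forever; cooperating earns 29 forever. Multiplying the IC by (1−δ):
29 ≥ 41(1−δ^4) + 14δ^4, so 27·δ^4 ≥ 12 and δ^4 ≥ 4/9.
δ ≥ (4/9)^(1/4) ≈ 0.816.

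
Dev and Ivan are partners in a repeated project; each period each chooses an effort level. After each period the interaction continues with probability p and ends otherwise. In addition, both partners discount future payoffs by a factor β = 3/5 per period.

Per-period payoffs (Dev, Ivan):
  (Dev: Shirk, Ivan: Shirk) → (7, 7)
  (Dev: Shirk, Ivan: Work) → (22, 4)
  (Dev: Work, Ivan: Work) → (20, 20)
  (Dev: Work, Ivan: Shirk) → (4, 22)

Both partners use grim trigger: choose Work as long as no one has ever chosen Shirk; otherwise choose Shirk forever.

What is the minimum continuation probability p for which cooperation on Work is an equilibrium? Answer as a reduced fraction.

With continuation probability p and discount β, the effective per-period discount factor is βp.
Grim-trigger IC: βp ≥ (22−20)/(22−7) = 2/15.
So p ≥ (2/15)/(3/5) = 2/9.

2/9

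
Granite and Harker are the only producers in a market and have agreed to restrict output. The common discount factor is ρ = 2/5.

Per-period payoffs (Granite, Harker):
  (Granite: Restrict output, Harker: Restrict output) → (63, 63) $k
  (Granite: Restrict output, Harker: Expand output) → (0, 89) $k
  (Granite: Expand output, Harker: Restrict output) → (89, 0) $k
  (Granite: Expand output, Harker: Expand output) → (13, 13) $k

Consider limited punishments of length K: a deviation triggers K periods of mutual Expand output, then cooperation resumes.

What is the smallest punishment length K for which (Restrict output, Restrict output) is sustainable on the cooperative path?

2

IC: ρ(1−ρ^K)/(1−ρ) ≥ (89−63)/(63−13) = 13/25.
With ρ = 2/5: need 1 − ρ^K ≥ 13/25·(1−2/5)/(2/5), i.e. ρ^K ≤ 0.2200.
Since (2/5)^1 = 0.4000 and (2/5)^2 = 0.1600, the smallest such K is 2.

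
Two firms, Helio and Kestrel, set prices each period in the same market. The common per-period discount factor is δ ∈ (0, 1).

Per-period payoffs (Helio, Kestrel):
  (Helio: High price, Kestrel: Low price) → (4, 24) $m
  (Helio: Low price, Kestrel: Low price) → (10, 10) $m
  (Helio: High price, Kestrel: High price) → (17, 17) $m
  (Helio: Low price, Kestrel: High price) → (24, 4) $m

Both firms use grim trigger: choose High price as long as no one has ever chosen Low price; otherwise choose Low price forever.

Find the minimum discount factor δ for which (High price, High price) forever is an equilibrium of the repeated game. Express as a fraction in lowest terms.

One-period gain from deviating is 24 − 17 = 7. The loss is 17 − 10 = 7 in every subsequent period, with present value 7·δ/(1−δ).
Deviation is unprofitable when 7·δ/(1−δ) ≥ 7, i.e. δ/(1−δ) ≥ 1.
Equivalently δ ≥ 7/(7+7) = 1/2.

1/2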